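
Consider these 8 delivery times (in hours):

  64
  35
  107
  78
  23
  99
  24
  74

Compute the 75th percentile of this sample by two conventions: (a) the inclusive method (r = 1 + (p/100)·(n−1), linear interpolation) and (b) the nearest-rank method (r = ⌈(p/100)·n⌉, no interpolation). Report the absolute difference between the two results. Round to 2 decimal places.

5.25

Sorted: 23, 24, 35, 64, 74, 78, 99, 107.
n = 8.
(a) r = 6.25; between ranks 6 (78) and 7 (99): 83.25.
(b) the nearest-rank method: rank 6 → 78.
|83.25 − 78| = 5.25.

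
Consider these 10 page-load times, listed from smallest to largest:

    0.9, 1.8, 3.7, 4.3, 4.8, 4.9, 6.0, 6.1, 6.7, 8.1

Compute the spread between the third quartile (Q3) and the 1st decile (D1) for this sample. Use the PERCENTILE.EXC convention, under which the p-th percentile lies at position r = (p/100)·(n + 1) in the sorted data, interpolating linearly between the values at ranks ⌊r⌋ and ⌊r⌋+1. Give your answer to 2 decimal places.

n = 10.
P10: r = 1.1; ranks 1–2 are 0.9, 1.8; interpolating gives 0.99.
P75: r = 8.25; ranks 8–9 are 6.1, 6.7; interpolating gives 6.25.
Difference: 6.25 − 0.99 = 5.26.

5.26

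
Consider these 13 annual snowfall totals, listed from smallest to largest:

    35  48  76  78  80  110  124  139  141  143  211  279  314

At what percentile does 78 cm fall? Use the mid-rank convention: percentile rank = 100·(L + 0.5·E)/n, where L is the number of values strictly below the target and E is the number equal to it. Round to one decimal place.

26.9

Count below 78: L = 3; count equal: E = 1; n = 13.
Percentile rank = 100·(3 + 0.5·1)/13 = 100·3.5/13 = 26.92.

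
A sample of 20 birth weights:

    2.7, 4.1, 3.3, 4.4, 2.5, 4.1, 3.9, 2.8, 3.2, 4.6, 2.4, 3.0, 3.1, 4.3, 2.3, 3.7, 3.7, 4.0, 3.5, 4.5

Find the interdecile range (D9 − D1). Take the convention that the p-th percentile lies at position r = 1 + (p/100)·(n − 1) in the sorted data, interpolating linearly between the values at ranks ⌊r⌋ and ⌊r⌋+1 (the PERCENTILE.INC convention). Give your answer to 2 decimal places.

1.92

Sorted: 2.3, 2.4, 2.5, 2.7, 2.8, 3.0, 3.1, 3.2, 3.3, 3.5, 3.7, 3.7, 3.9, 4.0, 4.1, 4.1, 4.3, 4.4, 4.5, 4.6.
n = 20.
P10: r = 2.9; ranks 2–3 are 2.4, 2.5; interpolating gives 2.49.
P90: r = 18.1; ranks 18–19 are 4.4, 4.5; interpolating gives 4.41.
Difference: 4.41 − 2.49 = 1.92.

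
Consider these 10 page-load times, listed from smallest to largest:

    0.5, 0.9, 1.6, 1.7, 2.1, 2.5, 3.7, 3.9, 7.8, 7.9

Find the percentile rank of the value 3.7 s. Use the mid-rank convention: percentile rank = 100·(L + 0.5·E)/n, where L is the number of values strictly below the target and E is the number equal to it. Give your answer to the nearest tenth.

Count below 3.7: L = 6; count equal: E = 1; n = 10.
Percentile rank = 100·(6 + 0.5·1)/10 = 100·6.5/10 = 65.

65.0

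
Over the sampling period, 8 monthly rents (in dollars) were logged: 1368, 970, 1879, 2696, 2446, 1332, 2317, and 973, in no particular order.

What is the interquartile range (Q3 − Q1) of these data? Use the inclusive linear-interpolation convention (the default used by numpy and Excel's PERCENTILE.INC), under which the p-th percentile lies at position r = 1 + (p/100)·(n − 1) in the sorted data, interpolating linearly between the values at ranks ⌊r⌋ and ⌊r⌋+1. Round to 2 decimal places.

Sorted: 970, 973, 1332, 1368, 1879, 2317, 2446, 2696.
n = 8.
P25: r = 2.75; ranks 2–3 are 973, 1332; interpolating gives 1242.25.
P75: r = 6.25; ranks 6–7 are 2317, 2446; interpolating gives 2349.25.
Difference: 2349.25 − 1242.25 = 1107.

1107.00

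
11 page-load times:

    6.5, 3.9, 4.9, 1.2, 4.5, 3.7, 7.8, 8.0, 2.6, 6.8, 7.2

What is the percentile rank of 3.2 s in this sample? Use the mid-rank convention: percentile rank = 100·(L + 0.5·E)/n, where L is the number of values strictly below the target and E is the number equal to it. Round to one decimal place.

18.2

Sorted: 1.2, 2.6, 3.7, 3.9, 4.5, 4.9, 6.5, 6.8, 7.2, 7.8, 8.0.
Count below 3.2: L = 2; count equal: E = 0; n = 11.
Percentile rank = 100·(2 + 0.5·0)/11 = 100·2/11 = 18.18.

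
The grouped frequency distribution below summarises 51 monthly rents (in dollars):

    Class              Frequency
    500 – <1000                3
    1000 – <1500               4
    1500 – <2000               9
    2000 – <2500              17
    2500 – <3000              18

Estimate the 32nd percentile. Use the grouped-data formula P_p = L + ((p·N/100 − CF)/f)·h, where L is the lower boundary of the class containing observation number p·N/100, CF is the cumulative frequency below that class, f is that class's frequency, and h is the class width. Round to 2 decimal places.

2009.41

N = 51; target position k = 32/100 · 51 = 16.32.
Cumulative frequencies: 3, 7, 16, 33, 51.
Observation 16.32 falls in the class 2000 – <2500.
L = 2000, CF = 16, f = 17, h = 500.
P32 = 2000 + ((16.32 − 16)/17)·500 = 2000 + 9.41176 = 2009.41.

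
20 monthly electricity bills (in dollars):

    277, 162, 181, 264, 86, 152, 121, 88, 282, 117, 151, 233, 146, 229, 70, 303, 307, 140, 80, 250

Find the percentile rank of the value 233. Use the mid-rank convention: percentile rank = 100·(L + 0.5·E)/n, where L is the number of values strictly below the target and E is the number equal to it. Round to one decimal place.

Sorted: 70, 80, 86, 88, 117, 121, 140, 146, 151, 152, 162, 181, 229, 233, 250, 264, 277, 282, 303, 307.
Count below 233: L = 13; count equal: E = 1; n = 20.
Percentile rank = 100·(13 + 0.5·1)/20 = 100·13.5/20 = 67.5.

67.5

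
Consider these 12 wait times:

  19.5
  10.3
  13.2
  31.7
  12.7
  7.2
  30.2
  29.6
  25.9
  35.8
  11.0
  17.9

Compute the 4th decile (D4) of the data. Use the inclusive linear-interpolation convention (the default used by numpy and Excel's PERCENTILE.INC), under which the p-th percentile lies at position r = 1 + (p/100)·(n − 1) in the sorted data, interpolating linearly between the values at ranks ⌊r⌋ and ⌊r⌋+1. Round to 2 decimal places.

15.08

Sorted: 7.2, 10.3, 11.0, 12.7, 13.2, 17.9, 19.5, 25.9, 29.6, 30.2, 31.7, 35.8.
n = 12.
r = 1 + (40/100)·(12 − 1) = 1 + 4.4 = 5.4.
Rank 5 is 13.2 and rank 6 is 17.9.
Interpolate: 13.2 + 0.4·(17.9 − 13.2) = 13.2 + 0.4·4.7 = 15.08.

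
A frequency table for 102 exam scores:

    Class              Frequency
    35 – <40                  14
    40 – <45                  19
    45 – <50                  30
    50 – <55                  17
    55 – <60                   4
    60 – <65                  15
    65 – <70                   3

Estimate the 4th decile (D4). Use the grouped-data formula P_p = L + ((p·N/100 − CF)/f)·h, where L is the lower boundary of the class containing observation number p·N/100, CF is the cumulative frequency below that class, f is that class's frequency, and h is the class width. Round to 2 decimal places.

N = 102; target position k = 40/100 · 102 = 40.8.
Cumulative frequencies: 14, 33, 63, 80, 84, 99, 102.
Observation 40.8 falls in the class 45 – <50.
L = 45, CF = 33, f = 30, h = 5.
P40 = 45 + ((40.8 − 33)/30)·5 = 45 + 1.3 = 46.3.

46.30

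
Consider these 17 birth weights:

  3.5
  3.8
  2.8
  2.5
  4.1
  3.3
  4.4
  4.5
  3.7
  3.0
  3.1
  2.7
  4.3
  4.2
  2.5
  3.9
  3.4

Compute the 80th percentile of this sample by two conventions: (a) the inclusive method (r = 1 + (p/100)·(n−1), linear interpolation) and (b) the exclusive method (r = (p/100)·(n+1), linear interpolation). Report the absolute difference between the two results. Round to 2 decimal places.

0.06

Sorted: 2.5, 2.5, 2.7, 2.8, 3.0, 3.1, 3.3, 3.4, 3.5, 3.7, 3.8, 3.9, 4.1, 4.2, 4.3, 4.4, 4.5.
n = 17.
(a) r = 13.8; between ranks 13 (4.1) and 14 (4.2): 4.18.
(b) r = 14.4; between ranks 14 (4.2) and 15 (4.3): 4.24.
|4.18 − 4.24| = 0.06.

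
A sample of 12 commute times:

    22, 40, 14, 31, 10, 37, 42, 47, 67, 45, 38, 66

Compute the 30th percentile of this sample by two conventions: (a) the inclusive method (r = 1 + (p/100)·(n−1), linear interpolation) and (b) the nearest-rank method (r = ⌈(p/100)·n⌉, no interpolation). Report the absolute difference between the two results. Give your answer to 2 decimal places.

Sorted: 10, 14, 22, 31, 37, 38, 40, 42, 45, 47, 66, 67.
n = 12.
(a) r = 4.3; between ranks 4 (31) and 5 (37): 32.8.
(b) the nearest-rank method: rank 4 → 31.
|32.8 − 31| = 1.8.

1.80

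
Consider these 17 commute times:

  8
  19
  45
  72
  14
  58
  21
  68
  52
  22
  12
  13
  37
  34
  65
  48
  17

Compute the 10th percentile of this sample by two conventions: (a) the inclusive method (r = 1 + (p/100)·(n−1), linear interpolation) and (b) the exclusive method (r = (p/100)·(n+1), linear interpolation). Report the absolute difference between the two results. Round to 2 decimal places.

Sorted: 8, 12, 13, 14, 17, 19, 21, 22, 34, 37, 45, 48, 52, 58, 65, 68, 72.
n = 17.
(a) r = 2.6; between ranks 2 (12) and 3 (13): 12.6.
(b) r = 1.8; between ranks 1 (8) and 2 (12): 11.2.
|12.6 − 11.2| = 1.4.

1.40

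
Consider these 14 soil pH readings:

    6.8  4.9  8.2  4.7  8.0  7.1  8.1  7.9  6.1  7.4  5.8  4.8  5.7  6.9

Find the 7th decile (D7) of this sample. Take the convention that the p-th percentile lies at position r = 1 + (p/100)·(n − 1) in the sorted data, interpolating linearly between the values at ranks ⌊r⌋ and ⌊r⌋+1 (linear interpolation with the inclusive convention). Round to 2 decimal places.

7.45

Sorted: 4.7, 4.8, 4.9, 5.7, 5.8, 6.1, 6.8, 6.9, 7.1, 7.4, 7.9, 8.0, 8.1, 8.2.
n = 14.
r = 1 + (70/100)·(14 − 1) = 1 + 9.1 = 10.1.
Rank 10 is 7.4 and rank 11 is 7.9.
Interpolate: 7.4 + 0.1·(7.9 − 7.4) = 7.4 + 0.1·0.5 = 7.45.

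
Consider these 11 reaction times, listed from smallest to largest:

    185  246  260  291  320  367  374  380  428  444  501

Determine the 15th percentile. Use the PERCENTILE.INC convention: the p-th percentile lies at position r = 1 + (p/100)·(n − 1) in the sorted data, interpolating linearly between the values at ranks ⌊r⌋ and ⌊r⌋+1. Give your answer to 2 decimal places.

253.00

n = 11.
r = 1 + (15/100)·(11 − 1) = 1 + 1.5 = 2.5.
Rank 2 is 246 and rank 3 is 260.
Interpolate: 246 + 0.5·(260 − 246) = 246 + 0.5·14 = 253.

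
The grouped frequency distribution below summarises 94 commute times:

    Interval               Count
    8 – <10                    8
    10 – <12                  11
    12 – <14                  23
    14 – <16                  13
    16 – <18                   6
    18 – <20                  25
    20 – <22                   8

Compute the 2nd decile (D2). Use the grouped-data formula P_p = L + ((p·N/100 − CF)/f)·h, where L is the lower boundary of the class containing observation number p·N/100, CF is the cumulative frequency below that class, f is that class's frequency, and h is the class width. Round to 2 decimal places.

N = 94; target position k = 20/100 · 94 = 18.8.
Cumulative frequencies: 8, 19, 42, 55, 61, 86, 94.
Observation 18.8 falls in the class 10 – <12.
L = 10, CF = 8, f = 11, h = 2.
P20 = 10 + ((18.8 − 8)/11)·2 = 10 + 1.96364 = 11.9636.

11.96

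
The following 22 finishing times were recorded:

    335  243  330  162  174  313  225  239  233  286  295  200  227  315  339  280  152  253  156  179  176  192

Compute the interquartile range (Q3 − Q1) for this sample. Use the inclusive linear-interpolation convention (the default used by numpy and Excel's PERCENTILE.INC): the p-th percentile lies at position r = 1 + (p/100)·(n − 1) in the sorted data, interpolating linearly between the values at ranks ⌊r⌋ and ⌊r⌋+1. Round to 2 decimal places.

110.50

Sorted: 152, 156, 162, 174, 176, 179, 192, 200, 225, 227, 233, 239, 243, 253, 280, 286, 295, 313, 315, 330, 335, 339.
n = 22.
P25: r = 6.25; ranks 6–7 are 179, 192; interpolating gives 182.25.
P75: r = 16.75; ranks 16–17 are 286, 295; interpolating gives 292.75.
Difference: 292.75 − 182.25 = 110.5.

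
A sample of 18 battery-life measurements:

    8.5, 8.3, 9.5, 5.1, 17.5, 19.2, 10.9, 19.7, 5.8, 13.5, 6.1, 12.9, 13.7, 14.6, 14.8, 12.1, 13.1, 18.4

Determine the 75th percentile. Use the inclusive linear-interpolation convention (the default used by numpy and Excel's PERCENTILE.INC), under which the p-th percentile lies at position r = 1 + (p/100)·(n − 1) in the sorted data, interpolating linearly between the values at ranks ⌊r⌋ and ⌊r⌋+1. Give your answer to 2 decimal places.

Sorted: 5.1, 5.8, 6.1, 8.3, 8.5, 9.5, 10.9, 12.1, 12.9, 13.1, 13.5, 13.7, 14.6, 14.8, 17.5, 18.4, 19.2, 19.7.
n = 18.
r = 1 + (75/100)·(18 − 1) = 1 + 12.75 = 13.75.
Rank 13 is 14.6 and rank 14 is 14.8.
Interpolate: 14.6 + 0.75·(14.8 − 14.6) = 14.6 + 0.75·0.2 = 14.75.

14.75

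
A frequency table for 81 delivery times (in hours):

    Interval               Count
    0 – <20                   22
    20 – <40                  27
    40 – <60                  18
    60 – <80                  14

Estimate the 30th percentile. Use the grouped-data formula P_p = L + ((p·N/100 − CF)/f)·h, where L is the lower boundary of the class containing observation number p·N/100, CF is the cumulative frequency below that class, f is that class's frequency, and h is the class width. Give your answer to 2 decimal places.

N = 81; target position k = 30/100 · 81 = 24.3.
Cumulative frequencies: 22, 49, 67, 81.
Observation 24.3 falls in the class 20 – <40.
L = 20, CF = 22, f = 27, h = 20.
P30 = 20 + ((24.3 − 22)/27)·20 = 20 + 1.7037 = 21.7037.

21.70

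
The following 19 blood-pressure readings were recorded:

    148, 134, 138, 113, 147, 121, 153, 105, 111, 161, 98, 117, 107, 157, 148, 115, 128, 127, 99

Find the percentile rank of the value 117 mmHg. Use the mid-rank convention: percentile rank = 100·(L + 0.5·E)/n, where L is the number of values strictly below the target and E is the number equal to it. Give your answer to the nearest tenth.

Sorted: 98, 99, 105, 107, 111, 113, 115, 117, 121, 127, 128, 134, 138, 147, 148, 148, 153, 157, 161.
Count below 117: L = 7; count equal: E = 1; n = 19.
Percentile rank = 100·(7 + 0.5·1)/19 = 100·7.5/19 = 39.47.

39.5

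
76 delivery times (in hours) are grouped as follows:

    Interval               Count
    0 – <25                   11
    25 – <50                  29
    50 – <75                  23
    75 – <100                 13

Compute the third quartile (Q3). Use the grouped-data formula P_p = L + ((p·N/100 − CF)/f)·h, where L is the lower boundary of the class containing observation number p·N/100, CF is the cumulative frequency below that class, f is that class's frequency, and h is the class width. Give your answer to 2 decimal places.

68.48

N = 76; target position k = 75/100 · 76 = 57.
Cumulative frequencies: 11, 40, 63, 76.
Observation 57 falls in the class 50 – <75.
L = 50, CF = 40, f = 23, h = 25.
P75 = 50 + ((57 − 40)/23)·25 = 50 + 18.4783 = 68.4783.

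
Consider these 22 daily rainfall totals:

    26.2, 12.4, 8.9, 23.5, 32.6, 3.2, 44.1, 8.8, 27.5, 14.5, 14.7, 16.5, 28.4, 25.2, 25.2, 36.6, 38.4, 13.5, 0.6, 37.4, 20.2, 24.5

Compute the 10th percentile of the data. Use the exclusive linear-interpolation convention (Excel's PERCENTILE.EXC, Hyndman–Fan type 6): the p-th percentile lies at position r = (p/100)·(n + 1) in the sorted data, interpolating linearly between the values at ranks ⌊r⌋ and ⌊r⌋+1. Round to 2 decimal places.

4.88

Sorted: 0.6, 3.2, 8.8, 8.9, 12.4, 13.5, 14.5, 14.7, 16.5, 20.2, 23.5, 24.5, 25.2, 25.2, 26.2, 27.5, 28.4, 32.6, 36.6, 37.4, 38.4, 44.1.
n = 22.
r = (10/100)·(22 + 1) = 2.3.
Rank 2 is 3.2 and rank 3 is 8.8.
Interpolate: 3.2 + 0.3·(8.8 − 3.2) = 3.2 + 0.3·5.6 = 4.88.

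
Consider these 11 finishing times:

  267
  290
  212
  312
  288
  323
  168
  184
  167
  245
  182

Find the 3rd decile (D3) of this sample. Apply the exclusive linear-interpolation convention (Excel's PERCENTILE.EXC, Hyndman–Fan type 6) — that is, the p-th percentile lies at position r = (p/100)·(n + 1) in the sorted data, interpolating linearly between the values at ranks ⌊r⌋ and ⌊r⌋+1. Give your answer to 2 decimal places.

183.20

Sorted: 167, 168, 182, 184, 212, 245, 267, 288, 290, 312, 323.
n = 11.
r = (30/100)·(11 + 1) = 3.6.
Rank 3 is 182 and rank 4 is 184.
Interpolate: 182 + 0.6·(184 − 182) = 182 + 0.6·2 = 183.2.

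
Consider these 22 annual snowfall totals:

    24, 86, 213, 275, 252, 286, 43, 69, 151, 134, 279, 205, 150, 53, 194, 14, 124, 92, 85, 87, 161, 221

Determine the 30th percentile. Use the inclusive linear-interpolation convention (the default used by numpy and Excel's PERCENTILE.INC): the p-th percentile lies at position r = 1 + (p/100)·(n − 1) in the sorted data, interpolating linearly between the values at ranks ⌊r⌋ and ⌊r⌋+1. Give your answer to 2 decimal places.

86.30

Sorted: 14, 24, 43, 53, 69, 85, 86, 87, 92, 124, 134, 150, 151, 161, 194, 205, 213, 221, 252, 275, 279, 286.
n = 22.
r = 1 + (30/100)·(22 − 1) = 1 + 6.3 = 7.3.
Rank 7 is 86 and rank 8 is 87.
Interpolate: 86 + 0.3·(87 − 86) = 86 + 0.3·1 = 86.3.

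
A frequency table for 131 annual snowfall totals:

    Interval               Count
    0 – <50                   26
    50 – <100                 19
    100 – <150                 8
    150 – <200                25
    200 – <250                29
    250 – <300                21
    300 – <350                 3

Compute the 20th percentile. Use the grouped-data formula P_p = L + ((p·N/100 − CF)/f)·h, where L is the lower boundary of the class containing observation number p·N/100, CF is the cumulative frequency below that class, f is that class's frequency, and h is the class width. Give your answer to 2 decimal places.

50.53

N = 131; target position k = 20/100 · 131 = 26.2.
Cumulative frequencies: 26, 45, 53, 78, 107, 128, 131.
Observation 26.2 falls in the class 50 – <100.
L = 50, CF = 26, f = 19, h = 50.
P20 = 50 + ((26.2 − 26)/19)·50 = 50 + 0.526316 = 50.5263.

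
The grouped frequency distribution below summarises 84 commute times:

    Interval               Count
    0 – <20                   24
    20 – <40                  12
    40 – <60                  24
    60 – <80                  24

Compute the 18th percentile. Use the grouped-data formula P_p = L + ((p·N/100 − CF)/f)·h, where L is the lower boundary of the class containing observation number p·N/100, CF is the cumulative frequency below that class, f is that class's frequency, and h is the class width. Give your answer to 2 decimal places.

12.60

N = 84; target position k = 18/100 · 84 = 15.12.
Cumulative frequencies: 24, 36, 60, 84.
Observation 15.12 falls in the class 0 – <20.
L = 0, CF = 0, f = 24, h = 20.
P18 = 0 + ((15.12 − 0)/24)·20 = 0 + 12.6 = 12.6.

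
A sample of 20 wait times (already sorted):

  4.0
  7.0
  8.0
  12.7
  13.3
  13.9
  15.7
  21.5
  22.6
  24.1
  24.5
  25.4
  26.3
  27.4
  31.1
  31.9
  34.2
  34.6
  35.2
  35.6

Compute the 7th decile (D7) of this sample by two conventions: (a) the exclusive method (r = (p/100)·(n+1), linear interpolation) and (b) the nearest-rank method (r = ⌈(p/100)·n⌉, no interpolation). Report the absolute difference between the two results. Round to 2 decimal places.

n = 20.
(a) r = 14.7; between ranks 14 (27.4) and 15 (31.1): 29.99.
(b) the nearest-rank method: rank 14 → 27.4.
|29.99 − 27.4| = 2.59.

2.59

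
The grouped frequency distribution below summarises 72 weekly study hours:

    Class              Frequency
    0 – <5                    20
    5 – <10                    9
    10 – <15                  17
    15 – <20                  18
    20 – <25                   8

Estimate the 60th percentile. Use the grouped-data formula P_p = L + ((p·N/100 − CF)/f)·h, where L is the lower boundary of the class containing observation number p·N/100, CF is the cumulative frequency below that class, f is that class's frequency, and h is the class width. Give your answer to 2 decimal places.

14.18

N = 72; target position k = 60/100 · 72 = 43.2.
Cumulative frequencies: 20, 29, 46, 64, 72.
Observation 43.2 falls in the class 10 – <15.
L = 10, CF = 29, f = 17, h = 5.
P60 = 10 + ((43.2 − 29)/17)·5 = 10 + 4.17647 = 14.1765.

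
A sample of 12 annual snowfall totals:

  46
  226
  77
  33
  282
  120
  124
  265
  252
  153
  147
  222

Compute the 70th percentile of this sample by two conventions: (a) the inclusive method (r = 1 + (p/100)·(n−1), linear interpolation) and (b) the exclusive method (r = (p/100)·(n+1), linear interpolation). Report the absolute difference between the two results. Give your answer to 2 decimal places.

Sorted: 33, 46, 77, 120, 124, 147, 153, 222, 226, 252, 265, 282.
n = 12.
(a) r = 8.7; between ranks 8 (222) and 9 (226): 224.8.
(b) r = 9.1; between ranks 9 (226) and 10 (252): 228.6.
|224.8 − 228.6| = 3.8.

3.80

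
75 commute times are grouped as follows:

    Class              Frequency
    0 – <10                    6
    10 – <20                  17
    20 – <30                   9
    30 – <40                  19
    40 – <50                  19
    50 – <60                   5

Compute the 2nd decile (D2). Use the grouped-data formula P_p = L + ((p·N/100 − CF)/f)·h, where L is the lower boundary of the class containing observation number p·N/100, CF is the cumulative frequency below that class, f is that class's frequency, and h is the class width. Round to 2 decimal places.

N = 75; target position k = 20/100 · 75 = 15.
Cumulative frequencies: 6, 23, 32, 51, 70, 75.
Observation 15 falls in the class 10 – <20.
L = 10, CF = 6, f = 17, h = 10.
P20 = 10 + ((15 − 6)/17)·10 = 10 + 5.29412 = 15.2941.

15.29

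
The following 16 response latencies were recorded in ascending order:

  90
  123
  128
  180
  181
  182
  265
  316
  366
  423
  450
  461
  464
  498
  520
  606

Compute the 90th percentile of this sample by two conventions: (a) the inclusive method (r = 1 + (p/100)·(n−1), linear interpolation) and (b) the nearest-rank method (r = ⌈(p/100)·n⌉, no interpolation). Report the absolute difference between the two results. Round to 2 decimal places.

n = 16.
(a) r = 14.5; between ranks 14 (498) and 15 (520): 509.
(b) the nearest-rank method: rank 15 → 520.
|509 − 520| = 11.

11.00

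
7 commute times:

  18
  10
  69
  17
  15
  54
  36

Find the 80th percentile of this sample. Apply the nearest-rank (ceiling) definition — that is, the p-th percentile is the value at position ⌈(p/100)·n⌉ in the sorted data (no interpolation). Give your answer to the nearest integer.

Sorted: 10, 15, 17, 18, 36, 54, 69.
n = 7.
Position = ⌈80/100 · 7⌉ = ⌈5.6⌉ = 6.
The value at rank 6 is 54.

54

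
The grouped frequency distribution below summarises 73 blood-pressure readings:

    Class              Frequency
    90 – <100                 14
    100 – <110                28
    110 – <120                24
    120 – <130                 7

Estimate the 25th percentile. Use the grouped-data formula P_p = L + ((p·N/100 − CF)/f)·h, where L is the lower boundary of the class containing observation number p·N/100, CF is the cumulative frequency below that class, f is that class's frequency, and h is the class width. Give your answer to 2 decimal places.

N = 73; target position k = 25/100 · 73 = 18.25.
Cumulative frequencies: 14, 42, 66, 73.
Observation 18.25 falls in the class 100 – <110.
L = 100, CF = 14, f = 28, h = 10.
P25 = 100 + ((18.25 − 14)/28)·10 = 100 + 1.51786 = 101.518.

101.52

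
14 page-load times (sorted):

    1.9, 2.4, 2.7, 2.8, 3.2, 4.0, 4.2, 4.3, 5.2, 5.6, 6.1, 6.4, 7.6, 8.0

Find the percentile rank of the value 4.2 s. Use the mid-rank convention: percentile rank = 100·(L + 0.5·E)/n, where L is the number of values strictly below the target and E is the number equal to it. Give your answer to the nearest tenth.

Count below 4.2: L = 6; count equal: E = 1; n = 14.
Percentile rank = 100·(6 + 0.5·1)/14 = 100·6.5/14 = 46.43.

46.4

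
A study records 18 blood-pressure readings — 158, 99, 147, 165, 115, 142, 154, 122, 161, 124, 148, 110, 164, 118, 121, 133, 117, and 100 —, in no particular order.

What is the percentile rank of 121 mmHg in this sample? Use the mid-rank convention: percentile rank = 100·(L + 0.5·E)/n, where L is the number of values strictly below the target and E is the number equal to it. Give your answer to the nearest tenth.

Sorted: 99, 100, 110, 115, 117, 118, 121, 122, 124, 133, 142, 147, 148, 154, 158, 161, 164, 165.
Count below 121: L = 6; count equal: E = 1; n = 18.
Percentile rank = 100·(6 + 0.5·1)/18 = 100·6.5/18 = 36.11.

36.1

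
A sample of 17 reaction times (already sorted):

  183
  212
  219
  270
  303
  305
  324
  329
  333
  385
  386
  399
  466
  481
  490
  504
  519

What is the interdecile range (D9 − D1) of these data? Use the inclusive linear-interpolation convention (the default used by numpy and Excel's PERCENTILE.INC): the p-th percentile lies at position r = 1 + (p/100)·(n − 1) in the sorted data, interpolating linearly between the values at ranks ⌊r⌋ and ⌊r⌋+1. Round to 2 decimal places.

279.40

n = 17.
P10: r = 2.6; ranks 2–3 are 212, 219; interpolating gives 216.2.
P90: r = 15.4; ranks 15–16 are 490, 504; interpolating gives 495.6.
Difference: 495.6 − 216.2 = 279.4.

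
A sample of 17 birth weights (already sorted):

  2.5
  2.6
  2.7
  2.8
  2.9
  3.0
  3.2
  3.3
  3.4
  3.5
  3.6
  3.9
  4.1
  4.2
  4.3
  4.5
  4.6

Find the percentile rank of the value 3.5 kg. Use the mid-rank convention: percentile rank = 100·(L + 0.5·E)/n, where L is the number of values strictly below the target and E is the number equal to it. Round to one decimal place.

55.9

Count below 3.5: L = 9; count equal: E = 1; n = 17.
Percentile rank = 100·(9 + 0.5·1)/17 = 100·9.5/17 = 55.88.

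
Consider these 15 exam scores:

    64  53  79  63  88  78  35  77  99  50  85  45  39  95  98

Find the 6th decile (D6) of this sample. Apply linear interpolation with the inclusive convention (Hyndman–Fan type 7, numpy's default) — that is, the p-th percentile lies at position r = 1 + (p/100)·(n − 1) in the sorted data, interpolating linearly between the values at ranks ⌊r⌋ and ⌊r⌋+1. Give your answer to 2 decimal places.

78.40

Sorted: 35, 39, 45, 50, 53, 63, 64, 77, 78, 79, 85, 88, 95, 98, 99.
n = 15.
r = 1 + (60/100)·(15 − 1) = 1 + 8.4 = 9.4.
Rank 9 is 78 and rank 10 is 79.
Interpolate: 78 + 0.4·(79 − 78) = 78 + 0.4·1 = 78.4.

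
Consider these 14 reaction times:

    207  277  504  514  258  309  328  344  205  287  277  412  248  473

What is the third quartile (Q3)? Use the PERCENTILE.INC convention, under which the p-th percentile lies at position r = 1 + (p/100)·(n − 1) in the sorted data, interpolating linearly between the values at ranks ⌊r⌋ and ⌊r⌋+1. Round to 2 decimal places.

395.00

Sorted: 205, 207, 248, 258, 277, 277, 287, 309, 328, 344, 412, 473, 504, 514.
n = 14.
r = 1 + (75/100)·(14 − 1) = 1 + 9.75 = 10.75.
Rank 10 is 344 and rank 11 is 412.
Interpolate: 344 + 0.75·(412 − 344) = 344 + 0.75·68 = 395.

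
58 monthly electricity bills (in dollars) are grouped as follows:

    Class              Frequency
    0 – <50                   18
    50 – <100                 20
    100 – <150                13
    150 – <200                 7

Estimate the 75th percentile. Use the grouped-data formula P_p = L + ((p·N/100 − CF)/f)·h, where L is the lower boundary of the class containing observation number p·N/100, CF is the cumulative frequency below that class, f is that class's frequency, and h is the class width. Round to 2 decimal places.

N = 58; target position k = 75/100 · 58 = 43.5.
Cumulative frequencies: 18, 38, 51, 58.
Observation 43.5 falls in the class 100 – <150.
L = 100, CF = 38, f = 13, h = 50.
P75 = 100 + ((43.5 − 38)/13)·50 = 100 + 21.1538 = 121.154.

121.15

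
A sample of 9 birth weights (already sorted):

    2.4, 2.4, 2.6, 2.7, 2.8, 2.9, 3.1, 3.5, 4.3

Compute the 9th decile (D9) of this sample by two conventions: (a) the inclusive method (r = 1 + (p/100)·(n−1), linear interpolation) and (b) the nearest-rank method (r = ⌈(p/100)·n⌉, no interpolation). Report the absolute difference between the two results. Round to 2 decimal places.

0.64

n = 9.
(a) r = 8.2; between ranks 8 (3.5) and 9 (4.3): 3.66.
(b) the nearest-rank method: rank 9 → 4.3.
|3.66 − 4.3| = 0.64.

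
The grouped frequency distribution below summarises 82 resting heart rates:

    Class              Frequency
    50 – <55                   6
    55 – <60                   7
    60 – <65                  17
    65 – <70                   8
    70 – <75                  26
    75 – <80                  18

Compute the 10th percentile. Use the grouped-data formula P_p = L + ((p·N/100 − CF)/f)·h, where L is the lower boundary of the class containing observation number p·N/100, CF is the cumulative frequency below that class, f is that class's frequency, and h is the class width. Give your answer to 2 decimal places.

N = 82; target position k = 10/100 · 82 = 8.2.
Cumulative frequencies: 6, 13, 30, 38, 64, 82.
Observation 8.2 falls in the class 55 – <60.
L = 55, CF = 6, f = 7, h = 5.
P10 = 55 + ((8.2 − 6)/7)·5 = 55 + 1.57143 = 56.5714.

56.57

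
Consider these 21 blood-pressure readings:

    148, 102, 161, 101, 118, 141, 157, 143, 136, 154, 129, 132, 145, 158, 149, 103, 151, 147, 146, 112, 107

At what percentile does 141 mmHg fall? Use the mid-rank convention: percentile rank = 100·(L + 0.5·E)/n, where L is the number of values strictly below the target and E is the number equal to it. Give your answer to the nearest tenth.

45.2

Sorted: 101, 102, 103, 107, 112, 118, 129, 132, 136, 141, 143, 145, 146, 147, 148, 149, 151, 154, 157, 158, 161.
Count below 141: L = 9; count equal: E = 1; n = 21.
Percentile rank = 100·(9 + 0.5·1)/21 = 100·9.5/21 = 45.24.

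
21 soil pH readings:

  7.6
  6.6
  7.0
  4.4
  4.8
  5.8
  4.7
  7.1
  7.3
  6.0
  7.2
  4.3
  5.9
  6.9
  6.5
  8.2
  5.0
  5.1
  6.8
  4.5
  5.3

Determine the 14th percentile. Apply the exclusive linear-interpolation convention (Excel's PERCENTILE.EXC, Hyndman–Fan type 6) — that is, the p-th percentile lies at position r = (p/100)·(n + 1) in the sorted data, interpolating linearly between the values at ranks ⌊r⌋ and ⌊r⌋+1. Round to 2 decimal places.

Sorted: 4.3, 4.4, 4.5, 4.7, 4.8, 5.0, 5.1, 5.3, 5.8, 5.9, 6.0, 6.5, 6.6, 6.8, 6.9, 7.0, 7.1, 7.2, 7.3, 7.6, 8.2.
n = 21.
r = (14/100)·(21 + 1) = 3.08.
Rank 3 is 4.5 and rank 4 is 4.7.
Interpolate: 4.5 + 0.08·(4.7 − 4.5) = 4.5 + 0.08·0.2 = 4.516.

4.52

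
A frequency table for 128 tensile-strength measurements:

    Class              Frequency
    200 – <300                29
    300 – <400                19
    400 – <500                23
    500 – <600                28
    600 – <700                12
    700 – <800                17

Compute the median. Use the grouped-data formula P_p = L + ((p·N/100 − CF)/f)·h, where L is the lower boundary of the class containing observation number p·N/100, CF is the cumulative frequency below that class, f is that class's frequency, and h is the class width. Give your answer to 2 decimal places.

N = 128; target position k = 50/100 · 128 = 64.
Cumulative frequencies: 29, 48, 71, 99, 111, 128.
Observation 64 falls in the class 400 – <500.
L = 400, CF = 48, f = 23, h = 100.
P50 = 400 + ((64 − 48)/23)·100 = 400 + 69.5652 = 469.565.

469.57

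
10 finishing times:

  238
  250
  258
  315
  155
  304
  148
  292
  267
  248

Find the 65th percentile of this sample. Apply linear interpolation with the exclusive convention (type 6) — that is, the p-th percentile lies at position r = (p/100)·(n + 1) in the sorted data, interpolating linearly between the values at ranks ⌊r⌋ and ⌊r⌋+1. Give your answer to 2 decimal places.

Sorted: 148, 155, 238, 248, 250, 258, 267, 292, 304, 315.
n = 10.
r = (65/100)·(10 + 1) = 7.15.
Rank 7 is 267 and rank 8 is 292.
Interpolate: 267 + 0.15·(292 − 267) = 267 + 0.15·25 = 270.75.

270.75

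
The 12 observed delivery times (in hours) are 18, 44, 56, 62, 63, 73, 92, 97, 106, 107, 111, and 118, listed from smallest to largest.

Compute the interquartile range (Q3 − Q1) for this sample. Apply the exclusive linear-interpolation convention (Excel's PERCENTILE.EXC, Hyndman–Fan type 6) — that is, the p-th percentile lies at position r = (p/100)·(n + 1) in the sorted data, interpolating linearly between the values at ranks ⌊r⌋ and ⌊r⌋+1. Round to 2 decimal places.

49.25

n = 12.
P25: r = 3.25; ranks 3–4 are 56, 62; interpolating gives 57.5.
P75: r = 9.75; ranks 9–10 are 106, 107; interpolating gives 106.75.
Difference: 106.75 − 57.5 = 49.25.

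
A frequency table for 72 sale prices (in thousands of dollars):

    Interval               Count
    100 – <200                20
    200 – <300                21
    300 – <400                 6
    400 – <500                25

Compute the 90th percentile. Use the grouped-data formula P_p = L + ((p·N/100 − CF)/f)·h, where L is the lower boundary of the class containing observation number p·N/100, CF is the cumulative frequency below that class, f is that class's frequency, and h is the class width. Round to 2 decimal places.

N = 72; target position k = 90/100 · 72 = 64.8.
Cumulative frequencies: 20, 41, 47, 72.
Observation 64.8 falls in the class 400 – <500.
L = 400, CF = 47, f = 25, h = 100.
P90 = 400 + ((64.8 − 47)/25)·100 = 400 + 71.2 = 471.2.

471.20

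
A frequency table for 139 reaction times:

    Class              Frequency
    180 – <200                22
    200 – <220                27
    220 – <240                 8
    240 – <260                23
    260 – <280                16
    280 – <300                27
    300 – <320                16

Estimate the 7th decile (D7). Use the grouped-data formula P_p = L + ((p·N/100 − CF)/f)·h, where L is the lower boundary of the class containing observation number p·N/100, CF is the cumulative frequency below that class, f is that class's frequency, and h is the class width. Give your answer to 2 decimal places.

280.96

N = 139; target position k = 70/100 · 139 = 97.3.
Cumulative frequencies: 22, 49, 57, 80, 96, 123, 139.
Observation 97.3 falls in the class 280 – <300.
L = 280, CF = 96, f = 27, h = 20.
P70 = 280 + ((97.3 − 96)/27)·20 = 280 + 0.962963 = 280.963.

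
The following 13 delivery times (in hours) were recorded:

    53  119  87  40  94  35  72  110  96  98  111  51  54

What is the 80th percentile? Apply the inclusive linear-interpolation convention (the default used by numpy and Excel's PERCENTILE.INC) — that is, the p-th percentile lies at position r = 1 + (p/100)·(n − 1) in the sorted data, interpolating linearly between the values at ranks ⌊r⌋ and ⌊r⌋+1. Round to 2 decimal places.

Sorted: 35, 40, 51, 53, 54, 72, 87, 94, 96, 98, 110, 111, 119.
n = 13.
r = 1 + (80/100)·(13 − 1) = 1 + 9.6 = 10.6.
Rank 10 is 98 and rank 11 is 110.
Interpolate: 98 + 0.6·(110 − 98) = 98 + 0.6·12 = 105.2.

105.20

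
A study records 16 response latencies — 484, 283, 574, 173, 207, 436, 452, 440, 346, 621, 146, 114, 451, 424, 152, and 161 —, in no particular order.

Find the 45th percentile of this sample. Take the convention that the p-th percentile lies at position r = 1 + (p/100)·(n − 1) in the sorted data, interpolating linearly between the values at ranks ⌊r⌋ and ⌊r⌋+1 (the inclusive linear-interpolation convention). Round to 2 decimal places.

330.25

Sorted: 114, 146, 152, 161, 173, 207, 283, 346, 424, 436, 440, 451, 452, 484, 574, 621.
n = 16.
r = 1 + (45/100)·(16 − 1) = 1 + 6.75 = 7.75.
Rank 7 is 283 and rank 8 is 346.
Interpolate: 283 + 0.75·(346 − 283) = 283 + 0.75·63 = 330.25.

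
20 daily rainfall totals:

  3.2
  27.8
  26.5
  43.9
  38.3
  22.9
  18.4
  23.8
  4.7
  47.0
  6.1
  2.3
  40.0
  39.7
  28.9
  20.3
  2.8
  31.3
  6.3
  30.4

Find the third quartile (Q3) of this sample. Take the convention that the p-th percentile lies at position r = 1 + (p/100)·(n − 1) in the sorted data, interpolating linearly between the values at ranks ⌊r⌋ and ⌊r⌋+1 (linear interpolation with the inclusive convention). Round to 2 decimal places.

33.05

Sorted: 2.3, 2.8, 3.2, 4.7, 6.1, 6.3, 18.4, 20.3, 22.9, 23.8, 26.5, 27.8, 28.9, 30.4, 31.3, 38.3, 39.7, 40.0, 43.9, 47.0.
n = 20.
r = 1 + (75/100)·(20 − 1) = 1 + 14.25 = 15.25.
Rank 15 is 31.3 and rank 16 is 38.3.
Interpolate: 31.3 + 0.25·(38.3 − 31.3) = 31.3 + 0.25·7 = 33.05.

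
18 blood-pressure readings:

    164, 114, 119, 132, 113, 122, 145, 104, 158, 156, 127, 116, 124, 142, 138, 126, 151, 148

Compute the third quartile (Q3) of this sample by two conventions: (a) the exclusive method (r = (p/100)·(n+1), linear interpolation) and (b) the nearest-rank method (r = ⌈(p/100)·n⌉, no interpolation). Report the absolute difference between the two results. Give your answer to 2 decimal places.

0.75

Sorted: 104, 113, 114, 116, 119, 122, 124, 126, 127, 132, 138, 142, 145, 148, 151, 156, 158, 164.
n = 18.
(a) r = 14.25; between ranks 14 (148) and 15 (151): 148.75.
(b) the nearest-rank method: rank 14 → 148.
|148.75 − 148| = 0.75.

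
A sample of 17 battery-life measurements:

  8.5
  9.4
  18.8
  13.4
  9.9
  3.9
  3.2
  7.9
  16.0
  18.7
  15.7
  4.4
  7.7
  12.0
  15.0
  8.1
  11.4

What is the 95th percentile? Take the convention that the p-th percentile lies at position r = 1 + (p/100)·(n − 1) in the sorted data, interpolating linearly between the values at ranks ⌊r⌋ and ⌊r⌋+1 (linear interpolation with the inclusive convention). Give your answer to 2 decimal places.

Sorted: 3.2, 3.9, 4.4, 7.7, 7.9, 8.1, 8.5, 9.4, 9.9, 11.4, 12.0, 13.4, 15.0, 15.7, 16.0, 18.7, 18.8.
n = 17.
r = 1 + (95/100)·(17 − 1) = 1 + 15.2 = 16.2.
Rank 16 is 18.7 and rank 17 is 18.8.
Interpolate: 18.7 + 0.2·(18.8 − 18.7) = 18.7 + 0.2·0.1 = 18.72.

18.72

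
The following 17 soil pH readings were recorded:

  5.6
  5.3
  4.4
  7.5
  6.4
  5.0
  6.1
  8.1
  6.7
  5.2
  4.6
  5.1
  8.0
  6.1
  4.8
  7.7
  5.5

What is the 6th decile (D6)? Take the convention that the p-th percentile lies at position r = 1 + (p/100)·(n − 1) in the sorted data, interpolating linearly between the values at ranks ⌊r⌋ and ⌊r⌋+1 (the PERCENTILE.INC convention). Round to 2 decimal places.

6.10

Sorted: 4.4, 4.6, 4.8, 5.0, 5.1, 5.2, 5.3, 5.5, 5.6, 6.1, 6.1, 6.4, 6.7, 7.5, 7.7, 8.0, 8.1.
n = 17.
r = 1 + (60/100)·(17 − 1) = 1 + 9.6 = 10.6.
Rank 10 is 6.1 and rank 11 is 6.1.
Interpolate: 6.1 + 0.6·(6.1 − 6.1) = 6.1 + 0.6·0 = 6.1.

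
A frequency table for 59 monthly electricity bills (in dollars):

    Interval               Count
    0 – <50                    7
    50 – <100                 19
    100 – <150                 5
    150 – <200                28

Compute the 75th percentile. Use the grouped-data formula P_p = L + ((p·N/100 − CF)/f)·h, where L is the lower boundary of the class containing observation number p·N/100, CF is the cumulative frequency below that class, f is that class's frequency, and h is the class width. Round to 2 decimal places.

173.66

N = 59; target position k = 75/100 · 59 = 44.25.
Cumulative frequencies: 7, 26, 31, 59.
Observation 44.25 falls in the class 150 – <200.
L = 150, CF = 31, f = 28, h = 50.
P75 = 150 + ((44.25 − 31)/28)·50 = 150 + 23.6607 = 173.661.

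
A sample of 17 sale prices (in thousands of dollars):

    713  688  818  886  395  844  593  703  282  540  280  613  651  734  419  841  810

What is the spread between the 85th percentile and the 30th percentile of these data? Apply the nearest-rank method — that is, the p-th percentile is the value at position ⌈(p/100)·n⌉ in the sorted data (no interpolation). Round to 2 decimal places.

Sorted: 280, 282, 395, 419, 540, 593, 613, 651, 688, 703, 713, 734, 810, 818, 841, 844, 886.
n = 17.
P30: rank ⌈30/100·17⌉ = 6 → 593.
P85: rank ⌈85/100·17⌉ = 15 → 841.
Difference: 841 − 593 = 248.

248.00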